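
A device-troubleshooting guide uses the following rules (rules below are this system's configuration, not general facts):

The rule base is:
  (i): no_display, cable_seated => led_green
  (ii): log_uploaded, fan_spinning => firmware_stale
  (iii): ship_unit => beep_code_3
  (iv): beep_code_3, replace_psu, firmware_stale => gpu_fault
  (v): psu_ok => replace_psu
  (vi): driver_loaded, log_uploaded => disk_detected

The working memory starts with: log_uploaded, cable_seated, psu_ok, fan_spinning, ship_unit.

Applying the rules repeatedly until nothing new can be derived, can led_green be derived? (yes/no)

no

Round 1: (ii) [log_uploaded, fan_spinning => firmware_stale]; (iii) [ship_unit => beep_code_3]; (v) [psu_ok => replace_psu]. Adds firmware_stale, beep_code_3, replace_psu.
Round 2: (iv) [beep_code_3, replace_psu, firmware_stale => gpu_fault]. Adds gpu_fault.
Fixed point reached. led_green is concluded only by (i); (i) needs no_display (never derived).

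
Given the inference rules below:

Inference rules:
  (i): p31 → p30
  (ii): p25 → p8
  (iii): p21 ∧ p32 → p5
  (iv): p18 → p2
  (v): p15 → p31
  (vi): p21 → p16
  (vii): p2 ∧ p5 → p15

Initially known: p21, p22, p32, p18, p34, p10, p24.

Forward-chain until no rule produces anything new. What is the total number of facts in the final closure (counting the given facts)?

[1] (iii) [p21 ∧ p32 → p5]; (iv) [p18 → p2]; (vi) [p21 → p16]. ⇒ new: p5, p2, p16.
[2] (vii) [p2 ∧ p5 → p15]. ⇒ new: p15.
[3] (v) [p15 → p31]. ⇒ new: p31.
[4] (i) [p31 → p30]. ⇒ new: p30.
Closure: {p10, p15, p16, p18, p2, p21, p22, p24, p30, p31, p32, p34, p5} — 13 facts.

13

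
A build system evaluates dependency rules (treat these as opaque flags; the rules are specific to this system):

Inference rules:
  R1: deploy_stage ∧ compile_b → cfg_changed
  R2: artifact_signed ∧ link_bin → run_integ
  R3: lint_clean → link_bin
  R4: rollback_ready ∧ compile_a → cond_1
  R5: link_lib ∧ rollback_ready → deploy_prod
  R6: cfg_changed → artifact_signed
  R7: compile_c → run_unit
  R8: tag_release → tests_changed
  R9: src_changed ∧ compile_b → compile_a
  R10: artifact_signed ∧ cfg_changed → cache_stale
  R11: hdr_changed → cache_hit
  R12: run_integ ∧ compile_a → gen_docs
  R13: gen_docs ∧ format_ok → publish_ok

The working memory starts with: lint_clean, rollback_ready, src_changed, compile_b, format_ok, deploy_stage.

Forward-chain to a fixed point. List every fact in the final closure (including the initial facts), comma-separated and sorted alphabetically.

Round 1: R1 [deploy_stage ∧ compile_b → cfg_changed]; R3 [lint_clean → link_bin]; R9 [src_changed ∧ compile_b → compile_a]. New: cfg_changed, link_bin, compile_a.
Round 2: R4 [rollback_ready ∧ compile_a → cond_1]; R6 [cfg_changed → artifact_signed]. New: cond_1, artifact_signed.
Round 3: R2 [artifact_signed ∧ link_bin → run_integ]; R10 [artifact_signed ∧ cfg_changed → cache_stale]. New: run_integ, cache_stale.
Round 4: R12 [run_integ ∧ compile_a → gen_docs]. New: gen_docs.
Round 5: R13 [gen_docs ∧ format_ok → publish_ok]. New: publish_ok.

artifact_signed, cache_stale, cfg_changed, compile_a, compile_b, cond_1, deploy_stage, format_ok, gen_docs, link_bin, lint_clean, publish_ok, rollback_ready, run_integ, src_changed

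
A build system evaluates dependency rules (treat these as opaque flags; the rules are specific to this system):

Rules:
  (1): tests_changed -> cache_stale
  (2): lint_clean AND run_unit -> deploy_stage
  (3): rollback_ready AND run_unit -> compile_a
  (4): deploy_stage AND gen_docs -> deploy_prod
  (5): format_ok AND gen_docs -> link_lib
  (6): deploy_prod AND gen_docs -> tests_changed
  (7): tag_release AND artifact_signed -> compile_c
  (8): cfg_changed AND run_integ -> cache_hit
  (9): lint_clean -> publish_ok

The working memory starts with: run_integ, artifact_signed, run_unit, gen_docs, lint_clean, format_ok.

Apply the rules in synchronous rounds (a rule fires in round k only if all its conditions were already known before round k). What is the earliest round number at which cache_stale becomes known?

[1] (2) [lint_clean AND run_unit -> deploy_stage]; (5) [format_ok AND gen_docs -> link_lib]; (9) [lint_clean -> publish_ok]. ⇒ new: deploy_stage, link_lib, publish_ok.
[2] (4) [deploy_stage AND gen_docs -> deploy_prod]. ⇒ new: deploy_prod.
[3] (6) [deploy_prod AND gen_docs -> tests_changed]. ⇒ new: tests_changed.
[4] (1) [tests_changed -> cache_stale]. ⇒ new: cache_stale.
cache_stale first appears in round 4.

4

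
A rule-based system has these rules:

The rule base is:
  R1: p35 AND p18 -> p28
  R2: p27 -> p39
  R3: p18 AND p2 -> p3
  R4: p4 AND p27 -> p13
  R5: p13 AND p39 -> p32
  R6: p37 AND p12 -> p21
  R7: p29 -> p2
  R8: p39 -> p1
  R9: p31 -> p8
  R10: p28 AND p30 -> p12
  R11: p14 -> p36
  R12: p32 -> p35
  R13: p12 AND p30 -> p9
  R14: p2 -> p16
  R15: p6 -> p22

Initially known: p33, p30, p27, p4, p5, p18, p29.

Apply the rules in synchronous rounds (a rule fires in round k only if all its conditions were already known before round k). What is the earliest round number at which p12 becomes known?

Round 1 — R2, R4, R7, derive p39, p13, p2.
Round 2 — R3, R5, R8, R14, derive p3, p32, p1, p16.
Round 3 — R12, derive p35.
Round 4 — R1, derive p28.
Round 5 — R10, derive p12.
p12 first appears in round 5.

5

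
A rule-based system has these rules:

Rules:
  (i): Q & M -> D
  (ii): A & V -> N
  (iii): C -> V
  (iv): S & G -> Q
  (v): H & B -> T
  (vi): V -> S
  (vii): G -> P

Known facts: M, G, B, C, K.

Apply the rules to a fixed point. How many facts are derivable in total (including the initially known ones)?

Round 1: (iii) [C -> V]; (vii) [G -> P]. New: V, P.
Round 2: (vi) [V -> S]. New: S.
Round 3: (iv) [S & G -> Q]. New: Q.
Round 4: (i) [Q & M -> D]. New: D.
Closure: {B, C, D, G, K, M, P, Q, S, V} — 10 facts.

10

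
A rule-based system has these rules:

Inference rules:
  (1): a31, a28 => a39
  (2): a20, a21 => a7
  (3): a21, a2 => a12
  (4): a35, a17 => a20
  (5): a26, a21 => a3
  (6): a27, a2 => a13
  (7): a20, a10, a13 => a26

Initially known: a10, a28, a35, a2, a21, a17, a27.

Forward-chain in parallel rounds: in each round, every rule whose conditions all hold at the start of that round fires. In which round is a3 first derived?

3

[1] (3) [a21, a2 => a12]; (4) [a35, a17 => a20]; (6) [a27, a2 => a13]. ⇒ new: a12, a20, a13.
[2] (2) [a20, a21 => a7]; (7) [a20, a10, a13 => a26]. ⇒ new: a7, a26.
[3] (5) [a26, a21 => a3]. ⇒ new: a3.
a3 first appears in round 3.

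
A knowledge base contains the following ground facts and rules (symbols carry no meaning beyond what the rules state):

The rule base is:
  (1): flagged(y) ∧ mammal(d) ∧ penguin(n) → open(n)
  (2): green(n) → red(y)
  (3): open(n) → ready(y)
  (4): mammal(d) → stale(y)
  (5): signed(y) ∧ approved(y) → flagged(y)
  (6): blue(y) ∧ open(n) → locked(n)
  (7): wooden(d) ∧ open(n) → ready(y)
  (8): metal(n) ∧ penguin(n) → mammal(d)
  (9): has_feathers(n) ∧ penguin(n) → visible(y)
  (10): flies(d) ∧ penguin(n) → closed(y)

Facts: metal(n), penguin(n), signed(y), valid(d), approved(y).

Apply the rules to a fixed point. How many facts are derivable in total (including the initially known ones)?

[1] (5) [signed(y) ∧ approved(y) → flagged(y)]; (8) [metal(n) ∧ penguin(n) → mammal(d)]. ⇒ new: flagged(y), mammal(d).
[2] (1) [flagged(y) ∧ mammal(d) ∧ penguin(n) → open(n)]; (4) [mammal(d) → stale(y)]. ⇒ new: open(n), stale(y).
[3] (3) [open(n) → ready(y)]. ⇒ new: ready(y).
Closure: {approved(y), flagged(y), mammal(d), metal(n), open(n), penguin(n), ready(y), signed(y), stale(y), valid(d)} — 10 facts.

10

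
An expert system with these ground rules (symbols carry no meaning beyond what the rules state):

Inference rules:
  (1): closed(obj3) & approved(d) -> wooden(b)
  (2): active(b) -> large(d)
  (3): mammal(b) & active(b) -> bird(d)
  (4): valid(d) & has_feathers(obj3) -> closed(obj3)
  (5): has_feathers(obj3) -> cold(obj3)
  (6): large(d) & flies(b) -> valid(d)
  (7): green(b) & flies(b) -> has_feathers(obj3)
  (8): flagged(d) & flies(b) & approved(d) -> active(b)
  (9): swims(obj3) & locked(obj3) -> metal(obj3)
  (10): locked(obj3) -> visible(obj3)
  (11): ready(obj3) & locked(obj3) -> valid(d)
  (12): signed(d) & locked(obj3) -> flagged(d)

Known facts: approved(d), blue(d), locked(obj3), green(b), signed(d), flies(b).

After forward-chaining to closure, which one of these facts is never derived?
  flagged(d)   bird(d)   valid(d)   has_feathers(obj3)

[1] (7) [green(b) & flies(b) -> has_feathers(obj3)]; (10) [locked(obj3) -> visible(obj3)]; (12) [signed(d) & locked(obj3) -> flagged(d)]. ⇒ new: has_feathers(obj3), visible(obj3), flagged(d).
[2] (5) [has_feathers(obj3) -> cold(obj3)]; (8) [flagged(d) & flies(b) & approved(d) -> active(b)]. ⇒ new: cold(obj3), active(b).
[3] (2) [active(b) -> large(d)]. ⇒ new: large(d).
[4] (6) [large(d) & flies(b) -> valid(d)]. ⇒ new: valid(d).
[5] (4) [valid(d) & has_feathers(obj3) -> closed(obj3)]. ⇒ new: closed(obj3).
[6] (1) [closed(obj3) & approved(d) -> wooden(b)]. ⇒ new: wooden(b).
Derived: has_feathers(obj3) (round 1), flagged(d) (round 1), valid(d) (round 4). bird(d) never appears in any round.

bird(d)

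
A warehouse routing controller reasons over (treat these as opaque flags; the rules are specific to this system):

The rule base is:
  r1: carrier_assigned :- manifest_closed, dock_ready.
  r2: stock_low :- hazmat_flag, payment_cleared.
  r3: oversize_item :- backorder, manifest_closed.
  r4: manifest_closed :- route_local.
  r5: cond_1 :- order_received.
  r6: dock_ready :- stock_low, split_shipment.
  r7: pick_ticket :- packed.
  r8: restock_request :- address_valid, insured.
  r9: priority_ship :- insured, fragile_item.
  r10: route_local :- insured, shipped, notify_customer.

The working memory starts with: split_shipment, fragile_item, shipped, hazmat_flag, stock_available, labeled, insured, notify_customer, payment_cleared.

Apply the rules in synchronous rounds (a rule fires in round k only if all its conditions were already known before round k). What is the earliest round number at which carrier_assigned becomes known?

3

Round 1: r2 [stock_low :- hazmat_flag, payment_cleared.]; r9 [priority_ship :- insured, fragile_item.]; r10 [route_local :- insured, shipped, notify_customer.]. Adds stock_low, priority_ship, route_local.
Round 2: r4 [manifest_closed :- route_local.]; r6 [dock_ready :- stock_low, split_shipment.]. Adds manifest_closed, dock_ready.
Round 3: r1 [carrier_assigned :- manifest_closed, dock_ready.]. Adds carrier_assigned.
carrier_assigned first appears in round 3.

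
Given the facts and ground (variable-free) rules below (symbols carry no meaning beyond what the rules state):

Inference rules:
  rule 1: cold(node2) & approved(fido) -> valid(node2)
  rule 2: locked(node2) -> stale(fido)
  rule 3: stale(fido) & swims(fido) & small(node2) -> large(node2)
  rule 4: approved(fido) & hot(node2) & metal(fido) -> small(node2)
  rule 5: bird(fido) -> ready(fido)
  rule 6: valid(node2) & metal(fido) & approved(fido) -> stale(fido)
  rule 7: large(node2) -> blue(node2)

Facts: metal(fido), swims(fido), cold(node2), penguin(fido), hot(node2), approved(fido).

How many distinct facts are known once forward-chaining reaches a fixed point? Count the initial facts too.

Round 1: rule 1 [cold(node2) & approved(fido) -> valid(node2)]; rule 4 [approved(fido) & hot(node2) & metal(fido) -> small(node2)]. Adds valid(node2), small(node2).
Round 2: rule 6 [valid(node2) & metal(fido) & approved(fido) -> stale(fido)]. Adds stale(fido).
Round 3: rule 3 [stale(fido) & swims(fido) & small(node2) -> large(node2)]. Adds large(node2).
Round 4: rule 7 [large(node2) -> blue(node2)]. Adds blue(node2).
Closure: {approved(fido), blue(node2), cold(node2), hot(node2), large(node2), metal(fido), penguin(fido), small(node2), stale(fido), swims(fido), valid(node2)} — 11 facts.

11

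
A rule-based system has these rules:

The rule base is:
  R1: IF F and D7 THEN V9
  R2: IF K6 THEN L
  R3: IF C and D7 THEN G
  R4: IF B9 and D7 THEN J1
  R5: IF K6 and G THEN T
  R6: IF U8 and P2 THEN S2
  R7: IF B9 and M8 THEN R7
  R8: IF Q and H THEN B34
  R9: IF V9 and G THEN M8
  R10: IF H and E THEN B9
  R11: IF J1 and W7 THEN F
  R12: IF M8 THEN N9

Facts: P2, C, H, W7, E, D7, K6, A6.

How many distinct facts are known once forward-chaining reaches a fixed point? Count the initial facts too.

18

[1] R2 [IF K6 THEN L]; R3 [IF C and D7 THEN G]; R10 [IF H and E THEN B9]. ⇒ new: L, G, B9.
[2] R4 [IF B9 and D7 THEN J1]; R5 [IF K6 and G THEN T]. ⇒ new: J1, T.
[3] R11 [IF J1 and W7 THEN F]. ⇒ new: F.
[4] R1 [IF F and D7 THEN V9]. ⇒ new: V9.
[5] R9 [IF V9 and G THEN M8]. ⇒ new: M8.
[6] R7 [IF B9 and M8 THEN R7]; R12 [IF M8 THEN N9]. ⇒ new: R7, N9.
Closure: {A6, B9, C, D7, E, F, G, H, J1, K6, L, M8, N9, P2, R7, T, V9, W7} — 18 facts.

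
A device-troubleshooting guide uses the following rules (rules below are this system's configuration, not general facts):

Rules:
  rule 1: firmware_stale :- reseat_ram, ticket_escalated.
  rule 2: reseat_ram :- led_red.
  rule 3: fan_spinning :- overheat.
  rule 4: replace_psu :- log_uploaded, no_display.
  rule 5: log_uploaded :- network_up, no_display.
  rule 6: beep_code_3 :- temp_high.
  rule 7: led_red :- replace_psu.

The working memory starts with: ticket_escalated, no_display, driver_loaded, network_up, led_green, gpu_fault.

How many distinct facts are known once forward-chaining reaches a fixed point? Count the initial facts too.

11

Round 1: rule 5 [log_uploaded :- network_up, no_display.]. New: log_uploaded.
Round 2: rule 4 [replace_psu :- log_uploaded, no_display.]. New: replace_psu.
Round 3: rule 7 [led_red :- replace_psu.]. New: led_red.
Round 4: rule 2 [reseat_ram :- led_red.]. New: reseat_ram.
Round 5: rule 1 [firmware_stale :- reseat_ram, ticket_escalated.]. New: firmware_stale.
Closure: {driver_loaded, firmware_stale, gpu_fault, led_green, led_red, log_uploaded, network_up, no_display, replace_psu, reseat_ram, ticket_escalated} — 11 facts.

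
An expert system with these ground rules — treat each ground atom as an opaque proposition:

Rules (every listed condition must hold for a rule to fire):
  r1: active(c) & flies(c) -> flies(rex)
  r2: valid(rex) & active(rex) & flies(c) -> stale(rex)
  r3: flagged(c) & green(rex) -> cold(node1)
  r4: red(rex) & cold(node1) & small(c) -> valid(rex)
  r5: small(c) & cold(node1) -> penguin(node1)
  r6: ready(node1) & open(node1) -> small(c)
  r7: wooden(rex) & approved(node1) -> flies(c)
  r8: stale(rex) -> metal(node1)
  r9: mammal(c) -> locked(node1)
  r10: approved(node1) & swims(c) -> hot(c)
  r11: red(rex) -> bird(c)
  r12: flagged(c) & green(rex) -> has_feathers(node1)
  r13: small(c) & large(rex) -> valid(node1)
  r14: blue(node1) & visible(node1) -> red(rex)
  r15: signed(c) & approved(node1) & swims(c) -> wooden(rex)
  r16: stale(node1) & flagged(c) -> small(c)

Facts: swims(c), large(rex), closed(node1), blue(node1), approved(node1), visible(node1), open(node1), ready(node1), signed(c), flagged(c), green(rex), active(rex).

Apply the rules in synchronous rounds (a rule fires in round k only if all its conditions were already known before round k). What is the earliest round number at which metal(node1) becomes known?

[1] r3 [flagged(c) & green(rex) -> cold(node1)]; r6 [ready(node1) & open(node1) -> small(c)]; r10 [approved(node1) & swims(c) -> hot(c)]; r12 [flagged(c) & green(rex) -> has_feathers(node1)]; r14 [blue(node1) & visible(node1) -> red(rex)]; r15 [signed(c) & approved(node1) & swims(c) -> wooden(rex)]. ⇒ new: cold(node1), small(c), hot(c), has_feathers(node1), red(rex), wooden(rex).
[2] r4 [red(rex) & cold(node1) & small(c) -> valid(rex)]; r5 [small(c) & cold(node1) -> penguin(node1)]; r7 [wooden(rex) & approved(node1) -> flies(c)]; r11 [red(rex) -> bird(c)]; r13 [small(c) & large(rex) -> valid(node1)]. ⇒ new: valid(rex), penguin(node1), flies(c), bird(c), valid(node1).
[3] r2 [valid(rex) & active(rex) & flies(c) -> stale(rex)]. ⇒ new: stale(rex).
[4] r8 [stale(rex) -> metal(node1)]. ⇒ new: metal(node1).
metal(node1) first appears in round 4.

4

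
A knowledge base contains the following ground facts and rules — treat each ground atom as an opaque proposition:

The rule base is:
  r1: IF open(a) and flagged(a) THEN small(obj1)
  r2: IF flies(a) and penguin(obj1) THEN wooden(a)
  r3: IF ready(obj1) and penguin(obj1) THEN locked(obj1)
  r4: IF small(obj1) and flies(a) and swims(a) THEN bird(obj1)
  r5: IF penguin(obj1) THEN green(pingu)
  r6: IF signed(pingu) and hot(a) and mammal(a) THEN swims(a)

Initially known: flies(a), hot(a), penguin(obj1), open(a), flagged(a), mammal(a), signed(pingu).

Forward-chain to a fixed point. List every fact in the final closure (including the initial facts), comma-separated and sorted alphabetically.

bird(obj1), flagged(a), flies(a), green(pingu), hot(a), mammal(a), open(a), penguin(obj1), signed(pingu), small(obj1), swims(a), wooden(a)

Round 1 fires r1, r2, r5, r6, giving small(obj1), wooden(a), green(pingu), swims(a).
Round 2 fires r4, giving bird(obj1).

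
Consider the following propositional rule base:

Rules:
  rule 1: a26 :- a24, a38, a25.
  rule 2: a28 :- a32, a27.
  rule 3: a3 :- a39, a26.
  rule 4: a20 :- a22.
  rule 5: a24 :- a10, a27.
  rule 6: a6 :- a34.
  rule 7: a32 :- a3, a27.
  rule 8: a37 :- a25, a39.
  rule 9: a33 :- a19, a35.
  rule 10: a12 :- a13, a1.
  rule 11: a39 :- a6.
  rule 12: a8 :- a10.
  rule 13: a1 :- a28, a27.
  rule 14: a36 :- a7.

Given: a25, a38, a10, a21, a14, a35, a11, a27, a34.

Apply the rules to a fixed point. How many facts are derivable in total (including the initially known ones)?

Round 1: rule 5 [a24 :- a10, a27.]; rule 6 [a6 :- a34.]; rule 12 [a8 :- a10.]. Adds a24, a6, a8.
Round 2: rule 1 [a26 :- a24, a38, a25.]; rule 11 [a39 :- a6.]. Adds a26, a39.
Round 3: rule 3 [a3 :- a39, a26.]; rule 8 [a37 :- a25, a39.]. Adds a3, a37.
Round 4: rule 7 [a32 :- a3, a27.]. Adds a32.
Round 5: rule 2 [a28 :- a32, a27.]. Adds a28.
Round 6: rule 13 [a1 :- a28, a27.]. Adds a1.
Closure: {a1, a10, a11, a14, a21, a24, a25, a26, a27, a28, a3, a32, a34, a35, a37, a38, a39, a6, a8} — 19 facts.

19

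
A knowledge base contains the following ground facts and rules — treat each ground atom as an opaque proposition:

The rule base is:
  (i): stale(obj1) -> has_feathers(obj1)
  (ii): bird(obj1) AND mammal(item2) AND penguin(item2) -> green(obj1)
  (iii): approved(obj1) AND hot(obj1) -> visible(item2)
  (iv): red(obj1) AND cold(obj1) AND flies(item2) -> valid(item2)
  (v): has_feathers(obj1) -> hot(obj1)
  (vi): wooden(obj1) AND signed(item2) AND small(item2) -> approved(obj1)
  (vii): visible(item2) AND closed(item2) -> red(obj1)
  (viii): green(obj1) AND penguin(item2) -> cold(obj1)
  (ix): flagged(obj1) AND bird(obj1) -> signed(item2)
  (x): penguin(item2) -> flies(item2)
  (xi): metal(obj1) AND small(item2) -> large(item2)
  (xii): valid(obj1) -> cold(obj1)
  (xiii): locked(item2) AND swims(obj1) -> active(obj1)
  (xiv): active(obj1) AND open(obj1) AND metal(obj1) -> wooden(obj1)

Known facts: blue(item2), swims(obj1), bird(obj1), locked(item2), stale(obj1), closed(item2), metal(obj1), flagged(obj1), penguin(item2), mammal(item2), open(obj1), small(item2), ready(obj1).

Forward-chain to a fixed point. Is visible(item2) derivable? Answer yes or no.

yes

Round 1 fires (i), (ii), (ix), (x), (xi), (xiii), giving has_feathers(obj1), green(obj1), signed(item2), flies(item2), large(item2), active(obj1).
Round 2 fires (v), (viii), (xiv), giving hot(obj1), cold(obj1), wooden(obj1).
Round 3 fires (vi), giving approved(obj1).
Round 4 fires (iii), giving visible(item2).
Round 5 fires (vii), giving red(obj1).
Round 6 fires (iv), giving valid(item2).
visible(item2) appears in round 4, so it is derivable.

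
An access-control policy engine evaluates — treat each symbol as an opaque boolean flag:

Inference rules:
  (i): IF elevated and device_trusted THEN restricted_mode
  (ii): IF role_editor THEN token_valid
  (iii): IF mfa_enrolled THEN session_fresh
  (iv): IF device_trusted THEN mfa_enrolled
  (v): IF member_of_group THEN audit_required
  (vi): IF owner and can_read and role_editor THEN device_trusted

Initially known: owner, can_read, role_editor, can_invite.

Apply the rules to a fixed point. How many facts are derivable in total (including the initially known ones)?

Round 1: (ii) [IF role_editor THEN token_valid]; (vi) [IF owner and can_read and role_editor THEN device_trusted]. New: token_valid, device_trusted.
Round 2: (iv) [IF device_trusted THEN mfa_enrolled]. New: mfa_enrolled.
Round 3: (iii) [IF mfa_enrolled THEN session_fresh]. New: session_fresh.
Closure: {can_invite, can_read, device_trusted, mfa_enrolled, owner, role_editor, session_fresh, token_valid} — 8 facts.

8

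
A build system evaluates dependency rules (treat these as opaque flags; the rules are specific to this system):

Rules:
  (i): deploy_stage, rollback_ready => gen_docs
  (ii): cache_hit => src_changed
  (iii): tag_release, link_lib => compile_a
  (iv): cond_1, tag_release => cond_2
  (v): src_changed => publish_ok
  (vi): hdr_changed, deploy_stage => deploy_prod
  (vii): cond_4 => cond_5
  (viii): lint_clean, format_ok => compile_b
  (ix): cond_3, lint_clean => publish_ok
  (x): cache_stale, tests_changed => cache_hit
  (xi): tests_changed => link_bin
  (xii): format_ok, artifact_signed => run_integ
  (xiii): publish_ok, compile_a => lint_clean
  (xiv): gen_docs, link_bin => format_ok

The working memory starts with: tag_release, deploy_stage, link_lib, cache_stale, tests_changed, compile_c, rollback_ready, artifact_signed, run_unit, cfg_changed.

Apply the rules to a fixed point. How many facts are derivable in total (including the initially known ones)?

[1] (i) [deploy_stage, rollback_ready => gen_docs]; (iii) [tag_release, link_lib => compile_a]; (x) [cache_stale, tests_changed => cache_hit]; (xi) [tests_changed => link_bin]. ⇒ new: gen_docs, compile_a, cache_hit, link_bin.
[2] (ii) [cache_hit => src_changed]; (xiv) [gen_docs, link_bin => format_ok]. ⇒ new: src_changed, format_ok.
[3] (v) [src_changed => publish_ok]; (xii) [format_ok, artifact_signed => run_integ]. ⇒ new: publish_ok, run_integ.
[4] (xiii) [publish_ok, compile_a => lint_clean]. ⇒ new: lint_clean.
[5] (viii) [lint_clean, format_ok => compile_b]. ⇒ new: compile_b.
Closure: {artifact_signed, cache_hit, cache_stale, cfg_changed, compile_a, compile_b, compile_c, deploy_stage, format_ok, gen_docs, link_bin, link_lib, lint_clean, publish_ok, rollback_ready, run_integ, run_unit, src_changed, tag_release, tests_changed} — 20 facts.

20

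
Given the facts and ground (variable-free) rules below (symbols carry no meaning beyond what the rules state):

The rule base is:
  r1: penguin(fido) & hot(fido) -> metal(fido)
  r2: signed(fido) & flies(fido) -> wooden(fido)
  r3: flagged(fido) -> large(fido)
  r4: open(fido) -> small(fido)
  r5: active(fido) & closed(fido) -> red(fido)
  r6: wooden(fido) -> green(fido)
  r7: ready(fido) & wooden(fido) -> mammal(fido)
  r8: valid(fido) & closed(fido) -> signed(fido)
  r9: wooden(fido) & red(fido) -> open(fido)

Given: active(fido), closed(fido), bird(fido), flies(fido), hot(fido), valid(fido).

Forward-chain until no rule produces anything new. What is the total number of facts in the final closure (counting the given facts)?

Round 1: r5 [active(fido) & closed(fido) -> red(fido)]; r8 [valid(fido) & closed(fido) -> signed(fido)]. Adds red(fido), signed(fido).
Round 2: r2 [signed(fido) & flies(fido) -> wooden(fido)]. Adds wooden(fido).
Round 3: r6 [wooden(fido) -> green(fido)]; r9 [wooden(fido) & red(fido) -> open(fido)]. Adds green(fido), open(fido).
Round 4: r4 [open(fido) -> small(fido)]. Adds small(fido).
Closure: {active(fido), bird(fido), closed(fido), flies(fido), green(fido), hot(fido), open(fido), red(fido), signed(fido), small(fido), valid(fido), wooden(fido)} — 12 facts.

12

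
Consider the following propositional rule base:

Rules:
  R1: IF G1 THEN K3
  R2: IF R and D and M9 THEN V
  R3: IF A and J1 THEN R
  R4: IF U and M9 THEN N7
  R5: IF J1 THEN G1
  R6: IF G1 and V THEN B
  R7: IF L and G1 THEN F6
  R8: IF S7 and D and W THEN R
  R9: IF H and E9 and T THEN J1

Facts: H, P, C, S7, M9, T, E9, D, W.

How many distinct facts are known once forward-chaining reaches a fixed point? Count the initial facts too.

Round 1: R8 [IF S7 and D and W THEN R]; R9 [IF H and E9 and T THEN J1]. Adds R, J1.
Round 2: R2 [IF R and D and M9 THEN V]; R5 [IF J1 THEN G1]. Adds V, G1.
Round 3: R1 [IF G1 THEN K3]; R6 [IF G1 and V THEN B]. Adds K3, B.
Closure: {B, C, D, E9, G1, H, J1, K3, M9, P, R, S7, T, V, W} — 15 facts.

15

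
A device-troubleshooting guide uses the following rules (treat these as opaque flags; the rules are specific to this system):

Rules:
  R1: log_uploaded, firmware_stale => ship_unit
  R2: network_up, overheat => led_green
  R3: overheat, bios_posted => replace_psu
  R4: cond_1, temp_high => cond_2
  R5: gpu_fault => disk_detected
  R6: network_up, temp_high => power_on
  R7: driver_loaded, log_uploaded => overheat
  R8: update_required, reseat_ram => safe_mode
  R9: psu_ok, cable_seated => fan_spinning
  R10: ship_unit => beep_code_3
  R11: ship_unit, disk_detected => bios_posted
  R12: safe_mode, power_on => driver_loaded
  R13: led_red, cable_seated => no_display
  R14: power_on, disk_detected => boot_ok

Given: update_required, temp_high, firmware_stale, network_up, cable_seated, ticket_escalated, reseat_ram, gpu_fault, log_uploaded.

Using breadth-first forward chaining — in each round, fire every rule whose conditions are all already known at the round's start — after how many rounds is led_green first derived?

4

Round 1: R1 [log_uploaded, firmware_stale => ship_unit]; R5 [gpu_fault => disk_detected]; R6 [network_up, temp_high => power_on]; R8 [update_required, reseat_ram => safe_mode]. New: ship_unit, disk_detected, power_on, safe_mode.
Round 2: R10 [ship_unit => beep_code_3]; R11 [ship_unit, disk_detected => bios_posted]; R12 [safe_mode, power_on => driver_loaded]; R14 [power_on, disk_detected => boot_ok]. New: beep_code_3, bios_posted, driver_loaded, boot_ok.
Round 3: R7 [driver_loaded, log_uploaded => overheat]. New: overheat.
Round 4: R2 [network_up, overheat => led_green]; R3 [overheat, bios_posted => replace_psu]. New: led_green, replace_psu.
led_green first appears in round 4.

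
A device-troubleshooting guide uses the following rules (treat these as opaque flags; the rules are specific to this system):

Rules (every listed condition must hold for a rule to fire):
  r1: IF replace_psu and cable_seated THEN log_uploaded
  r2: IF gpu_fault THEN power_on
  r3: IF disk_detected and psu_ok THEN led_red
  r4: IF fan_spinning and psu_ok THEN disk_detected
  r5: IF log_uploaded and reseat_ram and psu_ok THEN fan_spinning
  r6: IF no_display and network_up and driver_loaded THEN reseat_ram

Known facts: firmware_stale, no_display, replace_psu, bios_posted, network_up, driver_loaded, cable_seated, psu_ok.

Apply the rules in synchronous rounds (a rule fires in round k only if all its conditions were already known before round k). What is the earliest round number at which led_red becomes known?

Round 1 fires r1, r6, giving log_uploaded, reseat_ram.
Round 2 fires r5, giving fan_spinning.
Round 3 fires r4, giving disk_detected.
Round 4 fires r3, giving led_red.
led_red first appears in round 4.

4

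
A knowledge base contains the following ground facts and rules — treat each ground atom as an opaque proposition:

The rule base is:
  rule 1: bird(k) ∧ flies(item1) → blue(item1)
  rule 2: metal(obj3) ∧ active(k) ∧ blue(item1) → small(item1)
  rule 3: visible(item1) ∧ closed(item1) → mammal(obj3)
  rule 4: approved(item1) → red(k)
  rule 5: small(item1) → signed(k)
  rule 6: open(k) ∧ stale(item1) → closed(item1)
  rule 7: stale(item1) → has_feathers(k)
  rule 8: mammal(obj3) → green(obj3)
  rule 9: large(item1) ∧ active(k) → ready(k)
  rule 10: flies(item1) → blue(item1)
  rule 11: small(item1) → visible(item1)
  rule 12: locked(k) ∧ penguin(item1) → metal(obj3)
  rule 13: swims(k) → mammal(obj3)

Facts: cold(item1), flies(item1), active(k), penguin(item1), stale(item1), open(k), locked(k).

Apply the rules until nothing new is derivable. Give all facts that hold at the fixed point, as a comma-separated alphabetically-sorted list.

active(k), blue(item1), closed(item1), cold(item1), flies(item1), green(obj3), has_feathers(k), locked(k), mammal(obj3), metal(obj3), open(k), penguin(item1), signed(k), small(item1), stale(item1), visible(item1)

Round 1 fires rule 6, rule 7, rule 10, rule 12, giving closed(item1), has_feathers(k), blue(item1), metal(obj3).
Round 2 fires rule 2, giving small(item1).
Round 3 fires rule 5, rule 11, giving signed(k), visible(item1).
Round 4 fires rule 3, giving mammal(obj3).
Round 5 fires rule 8, giving green(obj3).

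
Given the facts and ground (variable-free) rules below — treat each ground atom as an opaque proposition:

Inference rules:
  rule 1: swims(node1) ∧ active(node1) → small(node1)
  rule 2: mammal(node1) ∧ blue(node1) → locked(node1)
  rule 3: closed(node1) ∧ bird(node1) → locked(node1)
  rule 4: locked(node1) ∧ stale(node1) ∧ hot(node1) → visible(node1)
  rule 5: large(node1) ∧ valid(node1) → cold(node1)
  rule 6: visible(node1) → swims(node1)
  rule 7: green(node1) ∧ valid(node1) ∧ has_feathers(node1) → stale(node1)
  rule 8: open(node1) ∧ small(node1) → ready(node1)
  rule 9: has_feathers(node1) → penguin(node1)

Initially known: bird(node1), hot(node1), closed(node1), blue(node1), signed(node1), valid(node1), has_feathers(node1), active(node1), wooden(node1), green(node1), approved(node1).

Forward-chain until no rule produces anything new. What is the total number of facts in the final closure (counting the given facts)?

17

Round 1 — rule 3, rule 7, rule 9, derive locked(node1), stale(node1), penguin(node1).
Round 2 — rule 4, derive visible(node1).
Round 3 — rule 6, derive swims(node1).
Round 4 — rule 1, derive small(node1).
Closure: {active(node1), approved(node1), bird(node1), blue(node1), closed(node1), green(node1), has_feathers(node1), hot(node1), locked(node1), penguin(node1), signed(node1), small(node1), stale(node1), swims(node1), valid(node1), visible(node1), wooden(node1)} — 17 facts.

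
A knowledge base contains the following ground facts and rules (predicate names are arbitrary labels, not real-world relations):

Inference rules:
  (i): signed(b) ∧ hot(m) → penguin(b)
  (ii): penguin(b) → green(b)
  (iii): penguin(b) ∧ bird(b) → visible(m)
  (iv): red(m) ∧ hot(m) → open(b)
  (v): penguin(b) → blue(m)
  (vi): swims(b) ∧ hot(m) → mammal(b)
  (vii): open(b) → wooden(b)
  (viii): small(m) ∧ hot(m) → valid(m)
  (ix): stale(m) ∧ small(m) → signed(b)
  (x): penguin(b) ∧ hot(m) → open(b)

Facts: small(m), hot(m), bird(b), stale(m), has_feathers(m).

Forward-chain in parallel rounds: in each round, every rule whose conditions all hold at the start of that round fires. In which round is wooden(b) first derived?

Round 1 fires (viii), (ix), giving valid(m), signed(b).
Round 2 fires (i), giving penguin(b).
Round 3 fires (ii), (iii), (v), (x), giving green(b), visible(m), blue(m), open(b).
Round 4 fires (vii), giving wooden(b).
wooden(b) first appears in round 4.

4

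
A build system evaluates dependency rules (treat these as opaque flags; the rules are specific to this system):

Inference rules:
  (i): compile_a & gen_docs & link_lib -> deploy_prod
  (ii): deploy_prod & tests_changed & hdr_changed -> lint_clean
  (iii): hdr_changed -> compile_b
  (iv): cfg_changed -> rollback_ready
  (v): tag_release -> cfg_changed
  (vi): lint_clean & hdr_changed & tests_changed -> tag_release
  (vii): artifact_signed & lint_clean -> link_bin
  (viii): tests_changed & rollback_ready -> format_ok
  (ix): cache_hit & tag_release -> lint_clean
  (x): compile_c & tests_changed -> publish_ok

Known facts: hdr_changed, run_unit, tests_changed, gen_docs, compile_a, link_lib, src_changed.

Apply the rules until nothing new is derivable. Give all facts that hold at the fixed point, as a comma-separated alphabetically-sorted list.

cfg_changed, compile_a, compile_b, deploy_prod, format_ok, gen_docs, hdr_changed, link_lib, lint_clean, rollback_ready, run_unit, src_changed, tag_release, tests_changed

Round 1: (i) [compile_a & gen_docs & link_lib -> deploy_prod]; (iii) [hdr_changed -> compile_b]. New: deploy_prod, compile_b.
Round 2: (ii) [deploy_prod & tests_changed & hdr_changed -> lint_clean]. New: lint_clean.
Round 3: (vi) [lint_clean & hdr_changed & tests_changed -> tag_release]. New: tag_release.
Round 4: (v) [tag_release -> cfg_changed]. New: cfg_changed.
Round 5: (iv) [cfg_changed -> rollback_ready]. New: rollback_ready.
Round 6: (viii) [tests_changed & rollback_ready -> format_ok]. New: format_ok.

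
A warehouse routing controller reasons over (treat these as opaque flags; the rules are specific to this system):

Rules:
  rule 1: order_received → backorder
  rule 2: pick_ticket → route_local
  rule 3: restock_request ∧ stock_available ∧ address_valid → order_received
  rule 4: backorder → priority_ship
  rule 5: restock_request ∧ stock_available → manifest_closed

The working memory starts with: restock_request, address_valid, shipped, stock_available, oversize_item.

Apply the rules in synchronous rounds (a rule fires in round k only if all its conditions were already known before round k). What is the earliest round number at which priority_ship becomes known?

Round 1 — rule 3, rule 5, derive order_received, manifest_closed.
Round 2 — rule 1, derive backorder.
Round 3 — rule 4, derive priority_ship.
priority_ship first appears in round 3.

3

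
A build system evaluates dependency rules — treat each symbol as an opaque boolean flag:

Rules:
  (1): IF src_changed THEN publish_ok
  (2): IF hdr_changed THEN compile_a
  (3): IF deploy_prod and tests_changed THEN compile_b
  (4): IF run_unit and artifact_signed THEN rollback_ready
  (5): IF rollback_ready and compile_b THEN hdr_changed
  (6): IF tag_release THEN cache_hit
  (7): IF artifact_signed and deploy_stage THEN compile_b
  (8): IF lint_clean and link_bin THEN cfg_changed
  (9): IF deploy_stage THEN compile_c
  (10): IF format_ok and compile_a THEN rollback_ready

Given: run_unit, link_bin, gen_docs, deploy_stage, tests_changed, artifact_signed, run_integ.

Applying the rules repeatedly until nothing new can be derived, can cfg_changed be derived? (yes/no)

Round 1: (4) [IF run_unit and artifact_signed THEN rollback_ready]; (7) [IF artifact_signed and deploy_stage THEN compile_b]; (9) [IF deploy_stage THEN compile_c]. New: rollback_ready, compile_b, compile_c.
Round 2: (5) [IF rollback_ready and compile_b THEN hdr_changed]. New: hdr_changed.
Round 3: (2) [IF hdr_changed THEN compile_a]. New: compile_a.
Fixed point reached. cfg_changed is concluded only by (8); (8) needs lint_clean (never derived).

no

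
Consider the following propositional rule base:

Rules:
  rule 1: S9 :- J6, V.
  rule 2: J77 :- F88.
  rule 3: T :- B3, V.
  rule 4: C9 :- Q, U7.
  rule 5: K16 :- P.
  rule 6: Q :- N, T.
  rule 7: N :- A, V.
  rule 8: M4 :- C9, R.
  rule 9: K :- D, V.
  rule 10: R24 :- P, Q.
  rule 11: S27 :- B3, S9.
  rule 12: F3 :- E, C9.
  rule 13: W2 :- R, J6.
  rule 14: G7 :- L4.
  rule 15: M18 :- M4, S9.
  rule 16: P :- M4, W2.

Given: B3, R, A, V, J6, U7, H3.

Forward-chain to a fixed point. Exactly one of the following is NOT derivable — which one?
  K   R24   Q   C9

Round 1: rule 1 [S9 :- J6, V.]; rule 3 [T :- B3, V.]; rule 7 [N :- A, V.]; rule 13 [W2 :- R, J6.]. New: S9, T, N, W2.
Round 2: rule 6 [Q :- N, T.]; rule 11 [S27 :- B3, S9.]. New: Q, S27.
Round 3: rule 4 [C9 :- Q, U7.]. New: C9.
Round 4: rule 8 [M4 :- C9, R.]. New: M4.
Round 5: rule 15 [M18 :- M4, S9.]; rule 16 [P :- M4, W2.]. New: M18, P.
Round 6: rule 5 [K16 :- P.]; rule 10 [R24 :- P, Q.]. New: K16, R24.
Derived: Q (round 2), R24 (round 6), C9 (round 3). K never appears in any round.

K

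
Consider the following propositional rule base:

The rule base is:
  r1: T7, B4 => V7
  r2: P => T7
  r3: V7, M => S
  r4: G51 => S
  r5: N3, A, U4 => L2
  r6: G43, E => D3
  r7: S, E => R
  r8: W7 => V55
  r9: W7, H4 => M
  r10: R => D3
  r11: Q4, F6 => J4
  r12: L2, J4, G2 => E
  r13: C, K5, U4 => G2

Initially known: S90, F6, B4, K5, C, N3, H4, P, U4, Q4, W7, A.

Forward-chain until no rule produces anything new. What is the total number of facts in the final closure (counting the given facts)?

23

Round 1 — r2, r5, r8, r9, r11, r13, derive T7, L2, V55, M, J4, G2.
Round 2 — r1, r12, derive V7, E.
Round 3 — r3, derive S.
Round 4 — r7, derive R.
Round 5 — r10, derive D3.
Closure: {A, B4, C, D3, E, F6, G2, H4, J4, K5, L2, M, N3, P, Q4, R, S, S90, T7, U4, V55, V7, W7} — 23 facts.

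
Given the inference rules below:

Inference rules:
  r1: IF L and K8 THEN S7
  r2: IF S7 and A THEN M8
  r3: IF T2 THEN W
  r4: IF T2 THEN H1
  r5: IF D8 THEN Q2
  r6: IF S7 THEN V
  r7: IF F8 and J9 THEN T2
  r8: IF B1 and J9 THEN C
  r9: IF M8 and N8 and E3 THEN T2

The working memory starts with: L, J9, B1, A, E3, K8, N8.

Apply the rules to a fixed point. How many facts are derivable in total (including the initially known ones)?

14

Round 1 fires r1, r8, giving S7, C.
Round 2 fires r2, r6, giving M8, V.
Round 3 fires r9, giving T2.
Round 4 fires r3, r4, giving W, H1.
Closure: {A, B1, C, E3, H1, J9, K8, L, M8, N8, S7, T2, V, W} — 14 facts.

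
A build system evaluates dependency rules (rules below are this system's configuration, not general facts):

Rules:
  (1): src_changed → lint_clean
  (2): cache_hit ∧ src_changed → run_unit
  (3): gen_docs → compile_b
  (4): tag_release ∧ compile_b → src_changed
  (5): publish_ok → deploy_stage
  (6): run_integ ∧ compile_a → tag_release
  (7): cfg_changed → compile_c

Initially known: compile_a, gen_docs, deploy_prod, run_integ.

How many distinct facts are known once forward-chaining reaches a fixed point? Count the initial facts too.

Round 1: (3) [gen_docs → compile_b]; (6) [run_integ ∧ compile_a → tag_release]. Adds compile_b, tag_release.
Round 2: (4) [tag_release ∧ compile_b → src_changed]. Adds src_changed.
Round 3: (1) [src_changed → lint_clean]. Adds lint_clean.
Closure: {compile_a, compile_b, deploy_prod, gen_docs, lint_clean, run_integ, src_changed, tag_release} — 8 facts.

8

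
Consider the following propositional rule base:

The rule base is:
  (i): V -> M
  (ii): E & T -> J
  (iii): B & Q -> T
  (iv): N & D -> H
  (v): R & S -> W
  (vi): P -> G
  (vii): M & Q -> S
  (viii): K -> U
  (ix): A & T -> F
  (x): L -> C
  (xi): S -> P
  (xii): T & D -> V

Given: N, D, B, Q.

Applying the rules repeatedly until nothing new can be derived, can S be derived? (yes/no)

yes

Round 1: (iii) [B & Q -> T]; (iv) [N & D -> H]. New: T, H.
Round 2: (xii) [T & D -> V]. New: V.
Round 3: (i) [V -> M]. New: M.
Round 4: (vii) [M & Q -> S]. New: S.
Round 5: (xi) [S -> P]. New: P.
Round 6: (vi) [P -> G]. New: G.
S appears in round 4, so it is derivable.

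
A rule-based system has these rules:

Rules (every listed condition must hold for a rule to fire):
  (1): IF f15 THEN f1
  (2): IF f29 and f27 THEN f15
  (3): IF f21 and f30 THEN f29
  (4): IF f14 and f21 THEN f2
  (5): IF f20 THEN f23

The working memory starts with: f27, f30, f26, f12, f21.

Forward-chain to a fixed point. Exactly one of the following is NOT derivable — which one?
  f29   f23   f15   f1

f23

Round 1: (3) [IF f21 and f30 THEN f29]. Adds f29.
Round 2: (2) [IF f29 and f27 THEN f15]. Adds f15.
Round 3: (1) [IF f15 THEN f1]. Adds f1.
Derived: f29 (round 1), f15 (round 2), f1 (round 3). f23 never appears in any round.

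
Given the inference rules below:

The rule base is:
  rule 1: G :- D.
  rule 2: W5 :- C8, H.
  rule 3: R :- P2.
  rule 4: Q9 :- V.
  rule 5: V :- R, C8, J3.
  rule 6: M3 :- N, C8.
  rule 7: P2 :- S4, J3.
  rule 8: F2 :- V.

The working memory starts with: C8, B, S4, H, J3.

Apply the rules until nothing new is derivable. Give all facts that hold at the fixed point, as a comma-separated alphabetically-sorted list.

B, C8, F2, H, J3, P2, Q9, R, S4, V, W5

Round 1 fires rule 2, rule 7, giving W5, P2.
Round 2 fires rule 3, giving R.
Round 3 fires rule 5, giving V.
Round 4 fires rule 4, rule 8, giving Q9, F2.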